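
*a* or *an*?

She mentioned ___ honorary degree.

an

The indefinite article is chosen by the initial *sound* of the following word, not its spelling.
*honorary* begins with the sound /ɒ/ (silent h) — a vowel sound.
So the article is *an*: She mentioned an honorary degree.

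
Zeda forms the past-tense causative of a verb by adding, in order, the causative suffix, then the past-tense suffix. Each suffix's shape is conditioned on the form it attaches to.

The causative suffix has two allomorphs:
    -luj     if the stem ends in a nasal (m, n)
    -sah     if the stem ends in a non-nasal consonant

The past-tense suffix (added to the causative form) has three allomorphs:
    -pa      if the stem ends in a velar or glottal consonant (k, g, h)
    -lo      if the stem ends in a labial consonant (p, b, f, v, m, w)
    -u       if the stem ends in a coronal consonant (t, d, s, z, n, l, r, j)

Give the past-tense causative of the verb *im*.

*im* — final consonant /m/ (a nasal) → -luj → *imluj*.
The final consonant of the causative form *imluj* is /j/, which is coronal, so the past-tense suffix is -u, giving *imluju*.

imluju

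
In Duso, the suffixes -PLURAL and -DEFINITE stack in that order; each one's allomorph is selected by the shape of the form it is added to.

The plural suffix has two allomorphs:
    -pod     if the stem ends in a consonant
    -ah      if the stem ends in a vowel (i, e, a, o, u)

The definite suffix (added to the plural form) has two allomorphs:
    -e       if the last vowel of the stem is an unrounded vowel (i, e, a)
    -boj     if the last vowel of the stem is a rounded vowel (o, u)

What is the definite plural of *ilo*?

iloahe

Since the final sound of *ilo* is /o/ (a vowel), it takes -ah, giving *iloah*.
The last vowel of the plural form *iloah* is /a/, which is an unrounded vowel, so the definite suffix is -e, giving *iloahe*.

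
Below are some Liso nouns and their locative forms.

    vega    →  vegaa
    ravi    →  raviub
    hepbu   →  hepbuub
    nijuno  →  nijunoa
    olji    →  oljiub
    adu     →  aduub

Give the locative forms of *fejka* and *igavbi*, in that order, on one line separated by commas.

The alternation tracks the last vowel of the stem — -ub when the last vowel of the stem is a high vowel (*ravi*, *hepbu*, *olji*, *adu*); -a when the last vowel of the stem is a non-high vowel (*vega*, *nijuno*).
*fejka*: last vowel = /a/, a non-high vowel → -a → *fejkaa*.
*igavbi* — last vowel /i/ (a high vowel) → -ub → *igavbiub*.

fejkaa, igavbiub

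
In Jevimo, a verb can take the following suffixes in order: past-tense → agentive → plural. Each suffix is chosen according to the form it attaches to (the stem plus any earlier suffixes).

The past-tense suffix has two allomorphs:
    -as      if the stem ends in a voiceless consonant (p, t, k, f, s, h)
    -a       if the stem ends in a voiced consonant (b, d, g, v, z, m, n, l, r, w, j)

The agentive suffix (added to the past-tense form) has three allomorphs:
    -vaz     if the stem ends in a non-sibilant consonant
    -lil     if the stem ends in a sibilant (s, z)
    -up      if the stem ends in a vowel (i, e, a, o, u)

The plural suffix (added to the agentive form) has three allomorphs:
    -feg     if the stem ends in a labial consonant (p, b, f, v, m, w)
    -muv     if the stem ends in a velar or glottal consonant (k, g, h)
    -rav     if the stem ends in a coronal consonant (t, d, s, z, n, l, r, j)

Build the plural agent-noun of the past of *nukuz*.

*nukuz*: final consonant = /z/, voiced → -a → *nukuza*.
The final sound of the past-tense form *nukuza* is /a/, which is a vowel, so the agentive suffix is -up, giving *nukuzaup*.
The agentive form *nukuzaup* — final consonant /p/ (labial) → -feg → *nukuzaupfeg*.

nukuzaupfeg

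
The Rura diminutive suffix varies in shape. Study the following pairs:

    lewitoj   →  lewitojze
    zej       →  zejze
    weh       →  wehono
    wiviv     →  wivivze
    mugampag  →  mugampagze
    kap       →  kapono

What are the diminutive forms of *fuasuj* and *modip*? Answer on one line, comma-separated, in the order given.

The alternation tracks the final consonant of the stem — -ono when the stem ends in a voiceless consonant (*weh*, *kap*); -ze when the stem ends in a voiced consonant (*lewitoj*, *zej*, *wiviv*, *mugampag*).
The final consonant of *fuasuj* is /j/, which is voiced, so the suffix is -ze, giving *fuasujze*.
The final consonant of *modip* is /p/, which is voiceless, so the suffix is -ono, giving *modipono*.

fuasujze, modipono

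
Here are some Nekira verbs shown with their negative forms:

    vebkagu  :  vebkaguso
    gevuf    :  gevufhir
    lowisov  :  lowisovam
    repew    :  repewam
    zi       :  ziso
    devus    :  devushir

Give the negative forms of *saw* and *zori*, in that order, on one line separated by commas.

sawam, zoriso

The suffix is conditioned by the final sound: -hir when the stem ends in a voiceless consonant (*gevuf*, *devus*); -am when the stem ends in a voiced consonant (*lowisov*, *repew*); -so when the stem ends in a vowel (*vebkagu*, *zi*).
*saw* — final sound /w/ (a voiced consonant) → -am → *sawam*.
*zori*: final sound = /i/, a vowel → -so → *zoriso*.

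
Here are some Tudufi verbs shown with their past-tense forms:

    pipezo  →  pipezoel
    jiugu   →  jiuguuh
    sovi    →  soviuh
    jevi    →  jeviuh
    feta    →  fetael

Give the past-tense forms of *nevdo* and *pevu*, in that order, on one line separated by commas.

nevdoel, pevuuh

Looking at the last vowel of each stem: -uh when the last vowel of the stem is a high vowel (*jiugu*, *sovi*, *jevi*); -el when the last vowel of the stem is a non-high vowel (*pipezo*, *feta*).
The last vowel of *nevdo* is /o/, which is a non-high vowel, so the suffix is -el, giving *nevdoel*.
*pevu*: last vowel = /u/, a high vowel → -uh → *pevuuh*.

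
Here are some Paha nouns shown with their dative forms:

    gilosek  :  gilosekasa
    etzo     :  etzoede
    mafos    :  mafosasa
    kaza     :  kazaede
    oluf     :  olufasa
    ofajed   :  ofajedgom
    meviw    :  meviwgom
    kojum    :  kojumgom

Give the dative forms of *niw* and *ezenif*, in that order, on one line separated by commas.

niwgom, ezenifasa

The suffix is conditioned by the final sound: -asa when the stem ends in a voiceless consonant (*gilosek*, *mafos*, *oluf*); -gom when the stem ends in a voiced consonant (*ofajed*, *meviw*, *kojum*); -ede when the stem ends in a vowel (*etzo*, *kaza*).
*niw* — final sound /w/ (a voiced consonant) → -gom → *niwgom*.
The final sound of *ezenif* is /f/, which is a voiceless consonant, so the suffix is -asa, giving *ezenifasa*.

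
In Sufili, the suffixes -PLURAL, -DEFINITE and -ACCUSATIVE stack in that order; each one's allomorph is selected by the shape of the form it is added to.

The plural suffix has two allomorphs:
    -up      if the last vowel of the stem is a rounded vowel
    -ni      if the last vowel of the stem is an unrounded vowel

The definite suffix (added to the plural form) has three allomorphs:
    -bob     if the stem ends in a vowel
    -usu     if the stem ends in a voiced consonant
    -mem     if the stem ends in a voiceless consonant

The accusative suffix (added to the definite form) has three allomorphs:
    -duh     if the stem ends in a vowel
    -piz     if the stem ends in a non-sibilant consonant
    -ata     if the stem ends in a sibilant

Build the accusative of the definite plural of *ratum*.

*ratum* — last vowel /u/ (a rounded vowel) → -up → *ratumup*.
The plural form *ratumup*: final sound = /p/, a voiceless consonant → -mem → *ratumupmem*.
The final sound of the definite form *ratumupmem* is /m/, which is a non-sibilant consonant, so the accusative suffix is -piz, giving *ratumupmempiz*.

ratumupmempiz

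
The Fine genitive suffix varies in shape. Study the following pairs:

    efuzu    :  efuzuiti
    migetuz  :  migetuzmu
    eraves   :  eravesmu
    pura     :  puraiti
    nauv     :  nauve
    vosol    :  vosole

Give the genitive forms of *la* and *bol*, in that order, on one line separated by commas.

laiti, bole

Looking at the final sound of each stem: -mu when the stem ends in a sibilant (*migetuz*, *eraves*); -e when the stem ends in a non-sibilant consonant (*nauv*, *vosol*); -iti when the stem ends in a vowel (*efuzu*, *pura*).
Since the final sound of *la* is /a/ (a vowel), it takes -iti, giving *laiti*.
Since the final sound of *bol* is /l/ (a non-sibilant consonant), it takes -e, giving *bole*.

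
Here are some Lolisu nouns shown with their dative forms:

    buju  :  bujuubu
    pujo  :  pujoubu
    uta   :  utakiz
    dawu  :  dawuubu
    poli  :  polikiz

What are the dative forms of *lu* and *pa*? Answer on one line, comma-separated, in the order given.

The alternation tracks the last vowel of the stem — -ubu when the last vowel of the stem is a rounded vowel (*buju*, *pujo*, *dawu*); -kiz when the last vowel of the stem is an unrounded vowel (*uta*, *poli*).
*lu* — last vowel /u/ (a rounded vowel) → -ubu → *luubu*.
*pa*: last vowel = /a/, an unrounded vowel → -kiz → *pakiz*.

luubu, pakiz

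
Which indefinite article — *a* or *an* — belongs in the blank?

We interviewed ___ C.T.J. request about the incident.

a

The indefinite article is chosen by the initial *sound* of the following word, not its spelling.
The initialism *C.T.J.* is read letter by letter; the first letter, C, is pronounced /siː/, which begins with a consonant sound.
So the article is *a*: We interviewed a C.T.J. request about the incident.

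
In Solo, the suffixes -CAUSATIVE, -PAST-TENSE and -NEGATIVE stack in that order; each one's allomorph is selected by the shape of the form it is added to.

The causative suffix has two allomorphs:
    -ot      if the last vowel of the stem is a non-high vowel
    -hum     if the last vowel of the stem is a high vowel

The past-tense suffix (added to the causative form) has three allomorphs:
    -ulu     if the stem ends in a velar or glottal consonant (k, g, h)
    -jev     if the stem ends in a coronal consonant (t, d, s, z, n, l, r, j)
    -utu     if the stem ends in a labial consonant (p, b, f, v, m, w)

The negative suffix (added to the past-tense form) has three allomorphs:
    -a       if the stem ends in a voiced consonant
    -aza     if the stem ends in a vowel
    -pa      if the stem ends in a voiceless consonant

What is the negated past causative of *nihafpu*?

nihafpuhumutuaza

*nihafpu*: last vowel = /u/, a high vowel → -hum → *nihafpuhum*.
The final consonant of the causative form *nihafpuhum* is /m/, which is labial, so the past-tense suffix is -utu, giving *nihafpuhumutu*.
The past-tense form *nihafpuhumutu*: final sound = /u/, a vowel → -aza → *nihafpuhumutuaza*.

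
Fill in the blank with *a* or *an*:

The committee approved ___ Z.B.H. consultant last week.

a

The indefinite article is chosen by the initial *sound* of the following word, not its spelling.
The initialism *Z.B.H.* is read letter by letter; the first letter, Z, is pronounced /ziː/, which begins with a consonant sound.
So the article is *a*: The committee approved a Z.B.H. consultant last week.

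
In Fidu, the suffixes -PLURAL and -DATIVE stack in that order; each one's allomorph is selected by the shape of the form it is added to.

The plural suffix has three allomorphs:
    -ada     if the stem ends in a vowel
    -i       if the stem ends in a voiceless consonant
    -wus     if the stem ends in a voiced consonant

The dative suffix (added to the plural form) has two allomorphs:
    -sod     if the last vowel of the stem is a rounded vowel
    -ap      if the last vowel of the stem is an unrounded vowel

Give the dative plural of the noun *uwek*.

Since the final sound of *uwek* is /k/ (a voiceless consonant), it takes -i, giving *uweki*.
The plural form *uweki* — last vowel /i/ (an unrounded vowel) → -ap → *uwekiap*.

uwekiap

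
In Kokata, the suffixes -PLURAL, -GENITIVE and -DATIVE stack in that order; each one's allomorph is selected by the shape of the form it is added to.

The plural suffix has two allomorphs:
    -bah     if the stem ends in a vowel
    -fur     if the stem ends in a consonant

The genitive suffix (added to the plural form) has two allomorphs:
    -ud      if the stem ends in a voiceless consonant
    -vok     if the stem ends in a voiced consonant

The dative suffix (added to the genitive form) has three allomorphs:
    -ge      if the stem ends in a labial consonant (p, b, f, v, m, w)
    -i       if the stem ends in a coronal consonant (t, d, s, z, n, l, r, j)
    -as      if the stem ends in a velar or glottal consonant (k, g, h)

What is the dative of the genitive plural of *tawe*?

*tawe* — final sound /e/ (a vowel) → -bah → *tawebah*.
The final consonant of the plural form *tawebah* is /h/, which is voiceless, so the genitive suffix is -ud, giving *tawebahud*.
The final consonant of the genitive form *tawebahud* is /d/, which is coronal, so the dative suffix is -i, giving *tawebahudi*.

tawebahudi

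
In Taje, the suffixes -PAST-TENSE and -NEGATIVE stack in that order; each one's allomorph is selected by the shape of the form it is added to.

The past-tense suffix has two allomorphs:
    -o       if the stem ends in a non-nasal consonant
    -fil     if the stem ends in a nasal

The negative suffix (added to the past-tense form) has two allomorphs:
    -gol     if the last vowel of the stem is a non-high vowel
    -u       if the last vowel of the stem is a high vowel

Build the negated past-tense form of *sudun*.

sudunfilu

*sudun*: final consonant = /n/, a nasal → -fil → *sudunfil*.
The past-tense form *sudunfil*: last vowel = /i/, a high vowel → -u → *sudunfilu*.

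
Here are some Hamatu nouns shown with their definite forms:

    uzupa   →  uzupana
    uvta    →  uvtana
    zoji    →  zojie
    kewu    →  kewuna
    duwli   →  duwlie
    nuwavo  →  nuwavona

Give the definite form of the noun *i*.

Looking at the last vowel of each stem: -e when the last vowel of the stem is a front vowel (*zoji*, *duwli*); -na when the last vowel of the stem is a back vowel (*uzupa*, *uvta*, *kewu*, *nuwavo*).
*i* — last vowel /i/ (a front vowel) → -e → *ie*.

ie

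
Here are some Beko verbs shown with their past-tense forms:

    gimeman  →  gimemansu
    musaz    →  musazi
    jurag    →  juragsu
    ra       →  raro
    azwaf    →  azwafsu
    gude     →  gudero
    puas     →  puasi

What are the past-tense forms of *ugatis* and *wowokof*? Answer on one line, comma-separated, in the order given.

ugatisi, wowokofsu

The suffix is conditioned by the final sound: -i when the stem ends in a sibilant (*musaz*, *puas*); -su when the stem ends in a non-sibilant consonant (*gimeman*, *jurag*, *azwaf*); -ro when the stem ends in a vowel (*ra*, *gude*).
*ugatis*: final sound = /s/, a sibilant → -i → *ugatisi*.
Since the final sound of *wowokof* is /f/ (a non-sibilant consonant), it takes -su, giving *wowokofsu*.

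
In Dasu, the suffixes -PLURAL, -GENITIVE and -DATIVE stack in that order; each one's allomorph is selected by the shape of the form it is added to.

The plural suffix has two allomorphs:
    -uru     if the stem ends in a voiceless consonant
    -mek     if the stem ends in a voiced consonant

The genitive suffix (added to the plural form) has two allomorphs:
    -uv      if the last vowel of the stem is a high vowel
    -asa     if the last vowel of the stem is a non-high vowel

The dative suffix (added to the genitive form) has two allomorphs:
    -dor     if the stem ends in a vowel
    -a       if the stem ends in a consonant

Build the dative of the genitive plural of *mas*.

*mas* — final consonant /s/ (voiceless) → -uru → *masuru*.
Since the last vowel of the plural form *masuru* is /u/ (a high vowel), it takes -uv, giving *masuruuv*.
Since the final sound of the genitive form *masuruuv* is /v/ (a consonant), it takes -a, giving *masuruuva*.

masuruuva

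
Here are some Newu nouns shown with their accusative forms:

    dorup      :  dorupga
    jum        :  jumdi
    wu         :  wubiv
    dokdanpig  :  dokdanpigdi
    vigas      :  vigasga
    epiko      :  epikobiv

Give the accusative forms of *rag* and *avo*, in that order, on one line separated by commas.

The suffix is conditioned by the final sound: -ga when the stem ends in a voiceless consonant (*dorup*, *vigas*); -di when the stem ends in a voiced consonant (*jum*, *dokdanpig*); -biv when the stem ends in a vowel (*wu*, *epiko*).
*rag*: final sound = /g/, a voiced consonant → -di → *ragdi*.
The final sound of *avo* is /o/, which is a vowel, so the suffix is -biv, giving *avobiv*.

ragdi, avobiv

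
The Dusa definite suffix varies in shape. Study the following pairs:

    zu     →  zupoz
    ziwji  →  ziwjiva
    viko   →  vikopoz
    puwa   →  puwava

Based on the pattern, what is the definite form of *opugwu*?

opugwupoz

The suffix is conditioned by the last vowel: -poz when the last vowel of the stem is a rounded vowel (*zu*, *viko*); -va when the last vowel of the stem is an unrounded vowel (*ziwji*, *puwa*).
*opugwu*: last vowel = /u/, a rounded vowel → -poz → *opugwupoz*.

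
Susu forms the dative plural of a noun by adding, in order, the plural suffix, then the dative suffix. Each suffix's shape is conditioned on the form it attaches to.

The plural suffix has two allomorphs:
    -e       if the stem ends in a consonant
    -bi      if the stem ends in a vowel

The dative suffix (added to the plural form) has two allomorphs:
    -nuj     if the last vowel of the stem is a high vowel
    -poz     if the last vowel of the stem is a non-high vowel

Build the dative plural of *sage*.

*sage*: final sound = /e/, a vowel → -bi → *sagebi*.
The plural form *sagebi* — last vowel /i/ (a high vowel) → -nuj → *sagebinuj*.

sagebinuj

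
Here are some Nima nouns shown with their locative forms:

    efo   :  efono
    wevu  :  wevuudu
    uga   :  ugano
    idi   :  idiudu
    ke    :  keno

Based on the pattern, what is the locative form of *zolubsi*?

Looking at the last vowel of each stem: -udu when the last vowel of the stem is a high vowel (*wevu*, *idi*); -no when the last vowel of the stem is a non-high vowel (*efo*, *uga*, *ke*).
*zolubsi* — last vowel /i/ (a high vowel) → -udu → *zolubsiudu*.

zolubsiudu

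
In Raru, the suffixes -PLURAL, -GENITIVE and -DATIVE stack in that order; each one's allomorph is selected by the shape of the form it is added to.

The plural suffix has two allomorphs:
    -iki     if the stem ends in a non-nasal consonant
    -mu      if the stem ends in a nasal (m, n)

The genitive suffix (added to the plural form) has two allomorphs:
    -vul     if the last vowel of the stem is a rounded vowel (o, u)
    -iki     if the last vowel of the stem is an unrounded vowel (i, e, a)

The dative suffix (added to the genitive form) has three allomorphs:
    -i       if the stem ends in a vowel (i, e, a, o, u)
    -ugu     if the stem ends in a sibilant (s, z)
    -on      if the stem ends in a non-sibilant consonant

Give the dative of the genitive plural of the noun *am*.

ammuvulon

The final consonant of *am* is /m/, which is a nasal, so the plural suffix is -mu, giving *ammu*.
Since the last vowel of the plural form *ammu* is /u/ (a rounded vowel), it takes -vul, giving *ammuvul*.
Since the final sound of the genitive form *ammuvul* is /l/ (a non-sibilant consonant), it takes -on, giving *ammuvulon*.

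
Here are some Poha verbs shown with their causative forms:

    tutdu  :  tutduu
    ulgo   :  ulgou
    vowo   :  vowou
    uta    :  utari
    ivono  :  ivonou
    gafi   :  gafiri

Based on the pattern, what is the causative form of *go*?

gou

The alternation tracks the last vowel of the stem — -u when the last vowel of the stem is a rounded vowel (*tutdu*, *ulgo*, *vowo*, *ivono*); -ri when the last vowel of the stem is an unrounded vowel (*uta*, *gafi*).
The last vowel of *go* is /o/, which is a rounded vowel, so the suffix is -u, giving *gou*.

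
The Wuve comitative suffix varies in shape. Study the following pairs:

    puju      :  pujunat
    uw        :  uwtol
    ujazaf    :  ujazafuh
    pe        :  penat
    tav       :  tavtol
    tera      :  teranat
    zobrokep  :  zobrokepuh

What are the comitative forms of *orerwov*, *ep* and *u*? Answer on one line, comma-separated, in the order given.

orerwovtol, epuh, unat

The suffix is conditioned by the final sound: -uh when the stem ends in a voiceless consonant (*ujazaf*, *zobrokep*); -tol when the stem ends in a voiced consonant (*uw*, *tav*); -nat when the stem ends in a vowel (*puju*, *pe*, *tera*).
Since the final sound of *orerwov* is /v/ (a voiced consonant), it takes -tol, giving *orerwovtol*.
*ep*: final sound = /p/, a voiceless consonant → -uh → *epuh*.
Since the final sound of *u* is /u/ (a vowel), it takes -nat, giving *unat*.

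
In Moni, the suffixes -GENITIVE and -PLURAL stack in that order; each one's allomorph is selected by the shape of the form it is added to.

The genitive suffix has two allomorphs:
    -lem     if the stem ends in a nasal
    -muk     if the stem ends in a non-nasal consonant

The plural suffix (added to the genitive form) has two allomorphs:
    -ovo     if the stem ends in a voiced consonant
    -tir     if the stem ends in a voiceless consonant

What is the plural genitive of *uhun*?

Since the final consonant of *uhun* is /n/ (a nasal), it takes -lem, giving *uhunlem*.
The genitive form *uhunlem* — final consonant /m/ (voiced) → -ovo → *uhunlemovo*.

uhunlemovo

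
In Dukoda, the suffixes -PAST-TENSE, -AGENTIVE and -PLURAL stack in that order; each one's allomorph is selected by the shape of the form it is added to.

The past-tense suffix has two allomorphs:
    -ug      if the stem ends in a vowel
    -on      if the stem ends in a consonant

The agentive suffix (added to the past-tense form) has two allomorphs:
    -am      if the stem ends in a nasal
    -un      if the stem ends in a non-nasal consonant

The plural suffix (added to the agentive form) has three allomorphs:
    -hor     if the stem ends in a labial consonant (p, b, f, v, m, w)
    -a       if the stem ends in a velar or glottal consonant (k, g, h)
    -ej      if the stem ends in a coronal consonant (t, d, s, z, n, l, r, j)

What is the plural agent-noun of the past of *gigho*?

gighougunej

*gigho* — final sound /o/ (a vowel) → -ug → *gighoug*.
The past-tense form *gighoug* — final consonant /g/ (non-nasal) → -un → *gighougun*.
The agentive form *gighougun*: final consonant = /n/, coronal → -ej → *gighougunej*.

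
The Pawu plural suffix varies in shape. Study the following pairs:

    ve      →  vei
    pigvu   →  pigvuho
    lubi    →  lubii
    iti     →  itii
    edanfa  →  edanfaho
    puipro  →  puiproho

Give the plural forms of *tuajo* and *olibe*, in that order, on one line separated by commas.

tuajoho, olibei

Looking at the last vowel of each stem: -i when the last vowel of the stem is a front vowel (*ve*, *lubi*, *iti*); -ho when the last vowel of the stem is a back vowel (*pigvu*, *edanfa*, *puipro*).
*tuajo*: last vowel = /o/, a back vowel → -ho → *tuajoho*.
The last vowel of *olibe* is /e/, which is a front vowel, so the suffix is -i, giving *olibei*.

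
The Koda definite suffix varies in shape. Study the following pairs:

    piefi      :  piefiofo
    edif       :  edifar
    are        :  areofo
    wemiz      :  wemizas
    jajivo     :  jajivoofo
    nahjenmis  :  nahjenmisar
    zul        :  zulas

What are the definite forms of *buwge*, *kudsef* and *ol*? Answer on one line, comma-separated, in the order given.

The suffix is conditioned by the final sound: -ar when the stem ends in a voiceless consonant (*edif*, *nahjenmis*); -as when the stem ends in a voiced consonant (*wemiz*, *zul*); -ofo when the stem ends in a vowel (*piefi*, *are*, *jajivo*).
*buwge*: final sound = /e/, a vowel → -ofo → *buwgeofo*.
*kudsef*: final sound = /f/, a voiceless consonant → -ar → *kudsefar*.
*ol*: final sound = /l/, a voiced consonant → -as → *olas*.

buwgeofo, kudsefar, olas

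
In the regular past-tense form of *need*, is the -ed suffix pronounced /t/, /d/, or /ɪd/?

The stem *need* ends in /t/ or /d/.
The -ed suffix is realized as /ɪd/ after /t, d/; as /t/ after other voiceless consonants; and as /d/ after other voiced sounds.
So -ed on *need* is pronounced /ɪd/.

/ɪd/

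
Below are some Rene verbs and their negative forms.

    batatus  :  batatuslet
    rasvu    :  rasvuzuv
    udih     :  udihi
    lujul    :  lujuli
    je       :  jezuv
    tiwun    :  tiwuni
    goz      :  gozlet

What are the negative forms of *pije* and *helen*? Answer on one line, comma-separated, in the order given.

The alternation tracks the final sound of the stem — -let when the stem ends in a sibilant (*batatus*, *goz*); -i when the stem ends in a non-sibilant consonant (*udih*, *lujul*, *tiwun*); -zuv when the stem ends in a vowel (*rasvu*, *je*).
*pije* — final sound /e/ (a vowel) → -zuv → *pijezuv*.
Since the final sound of *helen* is /n/ (a non-sibilant consonant), it takes -i, giving *heleni*.

pijezuv, heleni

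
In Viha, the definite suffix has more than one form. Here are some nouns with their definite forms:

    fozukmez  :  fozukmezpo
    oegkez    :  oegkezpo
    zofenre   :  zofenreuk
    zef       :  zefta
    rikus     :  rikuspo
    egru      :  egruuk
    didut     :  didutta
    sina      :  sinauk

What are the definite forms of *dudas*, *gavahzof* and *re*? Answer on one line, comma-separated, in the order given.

The suffix is conditioned by the final sound: -po when the stem ends in a sibilant (*fozukmez*, *oegkez*, *rikus*); -ta when the stem ends in a non-sibilant consonant (*zef*, *didut*); -uk when the stem ends in a vowel (*zofenre*, *egru*, *sina*).
*dudas*: final sound = /s/, a sibilant → -po → *dudaspo*.
*gavahzof*: final sound = /f/, a non-sibilant consonant → -ta → *gavahzofta*.
*re*: final sound = /e/, a vowel → -uk → *reuk*.

dudaspo, gavahzofta, reuk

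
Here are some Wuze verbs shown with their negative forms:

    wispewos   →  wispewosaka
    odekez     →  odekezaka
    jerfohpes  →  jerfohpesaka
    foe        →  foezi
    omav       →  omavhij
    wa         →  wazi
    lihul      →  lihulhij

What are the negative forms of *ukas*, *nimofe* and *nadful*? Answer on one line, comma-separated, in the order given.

The suffix is conditioned by the final sound: -aka when the stem ends in a sibilant (*wispewos*, *odekez*, *jerfohpes*); -hij when the stem ends in a non-sibilant consonant (*omav*, *lihul*); -zi when the stem ends in a vowel (*foe*, *wa*).
*ukas*: final sound = /s/, a sibilant → -aka → *ukasaka*.
*nimofe*: final sound = /e/, a vowel → -zi → *nimofezi*.
Since the final sound of *nadful* is /l/ (a non-sibilant consonant), it takes -hij, giving *nadfulhij*.

ukasaka, nimofezi, nadfulhij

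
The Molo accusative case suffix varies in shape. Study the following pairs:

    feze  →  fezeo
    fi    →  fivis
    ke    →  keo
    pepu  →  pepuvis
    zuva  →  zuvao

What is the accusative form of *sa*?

sao

Looking at the last vowel of each stem: -vis when the last vowel of the stem is a high vowel (*fi*, *pepu*); -o when the last vowel of the stem is a non-high vowel (*feze*, *ke*, *zuva*).
The last vowel of *sa* is /a/, which is a non-high vowel, so the suffix is -o, giving *sao*.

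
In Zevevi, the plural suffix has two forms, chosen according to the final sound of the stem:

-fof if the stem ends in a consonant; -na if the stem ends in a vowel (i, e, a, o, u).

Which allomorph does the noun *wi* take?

The final sound of *wi* is /i/, which is a vowel, so the suffix is -na.

-na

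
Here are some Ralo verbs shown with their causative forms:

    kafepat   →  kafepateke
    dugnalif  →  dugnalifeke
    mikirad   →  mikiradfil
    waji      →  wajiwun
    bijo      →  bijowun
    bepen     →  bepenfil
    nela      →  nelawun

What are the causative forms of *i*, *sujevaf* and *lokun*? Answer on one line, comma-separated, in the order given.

iwun, sujevafeke, lokunfil

The suffix is conditioned by the final sound: -eke when the stem ends in a voiceless consonant (*kafepat*, *dugnalif*); -fil when the stem ends in a voiced consonant (*mikirad*, *bepen*); -wun when the stem ends in a vowel (*waji*, *bijo*, *nela*).
*i*: final sound = /i/, a vowel → -wun → *iwun*.
Since the final sound of *sujevaf* is /f/ (a voiceless consonant), it takes -eke, giving *sujevafeke*.
*lokun*: final sound = /n/, a voiced consonant → -fil → *lokunfil*.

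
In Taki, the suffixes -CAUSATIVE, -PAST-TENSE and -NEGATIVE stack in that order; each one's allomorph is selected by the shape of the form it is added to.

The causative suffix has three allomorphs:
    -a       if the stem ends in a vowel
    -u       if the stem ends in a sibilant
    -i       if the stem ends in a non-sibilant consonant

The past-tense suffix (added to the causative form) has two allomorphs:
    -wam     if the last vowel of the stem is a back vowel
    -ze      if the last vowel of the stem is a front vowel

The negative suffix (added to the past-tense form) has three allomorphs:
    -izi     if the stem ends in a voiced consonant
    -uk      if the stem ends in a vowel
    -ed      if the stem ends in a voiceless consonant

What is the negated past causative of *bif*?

bifizeuk

*bif* — final sound /f/ (a non-sibilant consonant) → -i → *bifi*.
Since the last vowel of the causative form *bifi* is /i/ (a front vowel), it takes -ze, giving *bifize*.
Since the final sound of the past-tense form *bifize* is /e/ (a vowel), it takes -uk, giving *bifizeuk*.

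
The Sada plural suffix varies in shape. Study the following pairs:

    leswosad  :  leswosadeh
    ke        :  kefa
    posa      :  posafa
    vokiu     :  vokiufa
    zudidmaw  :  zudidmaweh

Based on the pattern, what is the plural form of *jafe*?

jafefa

The suffix is conditioned by the final sound: -eh when the stem ends in a consonant (*leswosad*, *zudidmaw*); -fa when the stem ends in a vowel (*ke*, *posa*, *vokiu*).
*jafe*: final sound = /e/, a vowel → -fa → *jafefa*.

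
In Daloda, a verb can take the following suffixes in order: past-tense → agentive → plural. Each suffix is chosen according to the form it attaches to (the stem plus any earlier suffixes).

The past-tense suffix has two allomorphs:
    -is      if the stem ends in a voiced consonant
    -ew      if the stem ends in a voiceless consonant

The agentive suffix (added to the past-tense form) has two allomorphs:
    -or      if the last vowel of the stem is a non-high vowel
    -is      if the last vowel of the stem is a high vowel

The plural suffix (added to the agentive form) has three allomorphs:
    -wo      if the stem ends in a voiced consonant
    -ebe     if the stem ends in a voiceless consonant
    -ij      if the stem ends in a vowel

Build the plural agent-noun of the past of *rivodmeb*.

Since the final consonant of *rivodmeb* is /b/ (voiced), it takes -is, giving *rivodmebis*.
The past-tense form *rivodmebis*: last vowel = /i/, a high vowel → -is → *rivodmebisis*.
The agentive form *rivodmebisis* — final sound /s/ (a voiceless consonant) → -ebe → *rivodmebisisebe*.

rivodmebisisebe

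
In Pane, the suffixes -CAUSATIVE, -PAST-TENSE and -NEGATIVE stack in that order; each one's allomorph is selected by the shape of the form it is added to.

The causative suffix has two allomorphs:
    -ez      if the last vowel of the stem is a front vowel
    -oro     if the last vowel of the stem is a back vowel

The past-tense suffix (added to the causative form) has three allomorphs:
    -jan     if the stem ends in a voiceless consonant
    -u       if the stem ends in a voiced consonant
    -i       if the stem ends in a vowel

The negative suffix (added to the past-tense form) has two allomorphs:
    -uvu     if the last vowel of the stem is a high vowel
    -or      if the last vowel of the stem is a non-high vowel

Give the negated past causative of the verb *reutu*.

*reutu* — last vowel /u/ (a back vowel) → -oro → *reutuoro*.
Since the final sound of the causative form *reutuoro* is /o/ (a vowel), it takes -i, giving *reutuoroi*.
The past-tense form *reutuoroi* — last vowel /i/ (a high vowel) → -uvu → *reutuoroiuvu*.

reutuoroiuvu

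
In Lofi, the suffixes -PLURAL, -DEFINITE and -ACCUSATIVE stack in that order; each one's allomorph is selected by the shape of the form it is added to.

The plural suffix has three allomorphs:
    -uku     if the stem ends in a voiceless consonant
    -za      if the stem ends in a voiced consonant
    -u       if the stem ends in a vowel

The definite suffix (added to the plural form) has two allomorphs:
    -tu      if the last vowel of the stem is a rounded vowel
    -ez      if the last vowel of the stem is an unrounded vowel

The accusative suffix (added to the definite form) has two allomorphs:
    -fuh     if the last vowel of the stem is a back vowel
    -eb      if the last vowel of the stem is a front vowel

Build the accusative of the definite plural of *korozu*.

Since the final sound of *korozu* is /u/ (a vowel), it takes -u, giving *korozuu*.
Since the last vowel of the plural form *korozuu* is /u/ (a rounded vowel), it takes -tu, giving *korozuutu*.
The definite form *korozuutu*: last vowel = /u/, a back vowel → -fuh → *korozuutufuh*.

korozuutufuh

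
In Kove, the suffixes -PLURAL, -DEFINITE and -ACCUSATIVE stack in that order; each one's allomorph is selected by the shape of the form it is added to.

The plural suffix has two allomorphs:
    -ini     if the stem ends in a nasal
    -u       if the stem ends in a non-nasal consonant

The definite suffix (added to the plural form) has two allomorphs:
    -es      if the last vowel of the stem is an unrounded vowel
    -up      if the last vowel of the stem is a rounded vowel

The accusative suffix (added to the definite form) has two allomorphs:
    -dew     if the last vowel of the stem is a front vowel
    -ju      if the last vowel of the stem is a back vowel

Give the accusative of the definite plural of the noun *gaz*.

gazuupju

Since the final consonant of *gaz* is /z/ (non-nasal), it takes -u, giving *gazu*.
Since the last vowel of the plural form *gazu* is /u/ (a rounded vowel), it takes -up, giving *gazuup*.
The definite form *gazuup* — last vowel /u/ (a back vowel) → -ju → *gazuupju*.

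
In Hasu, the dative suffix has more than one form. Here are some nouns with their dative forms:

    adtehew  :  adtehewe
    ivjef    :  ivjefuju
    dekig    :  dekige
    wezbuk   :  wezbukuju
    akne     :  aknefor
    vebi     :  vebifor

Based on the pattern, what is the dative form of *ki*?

Looking at the final sound of each stem: -uju when the stem ends in a voiceless consonant (*ivjef*, *wezbuk*); -e when the stem ends in a voiced consonant (*adtehew*, *dekig*); -for when the stem ends in a vowel (*akne*, *vebi*).
*ki* — final sound /i/ (a vowel) → -for → *kifor*.

kifor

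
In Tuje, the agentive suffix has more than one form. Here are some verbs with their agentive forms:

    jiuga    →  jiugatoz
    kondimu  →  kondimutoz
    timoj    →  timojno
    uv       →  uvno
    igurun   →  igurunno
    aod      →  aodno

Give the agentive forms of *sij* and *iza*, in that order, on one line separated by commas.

sijno, izatoz

The alternation tracks the final sound of the stem — -no when the stem ends in a consonant (*timoj*, *uv*, *igurun*, *aod*); -toz when the stem ends in a vowel (*jiuga*, *kondimu*).
Since the final sound of *sij* is /j/ (a consonant), it takes -no, giving *sijno*.
The final sound of *iza* is /a/, which is a vowel, so the suffix is -toz, giving *izatoz*.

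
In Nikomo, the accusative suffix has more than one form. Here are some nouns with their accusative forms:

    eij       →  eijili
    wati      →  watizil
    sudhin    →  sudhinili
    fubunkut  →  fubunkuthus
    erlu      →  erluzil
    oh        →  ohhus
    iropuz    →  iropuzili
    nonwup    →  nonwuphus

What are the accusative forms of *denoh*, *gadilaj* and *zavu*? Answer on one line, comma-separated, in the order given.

denohhus, gadilajili, zavuzil

The pattern is voicing of the final sound: -hus when the stem ends in a voiceless consonant (*fubunkut*, *oh*, *nonwup*); -ili when the stem ends in a voiced consonant (*eij*, *sudhin*, *iropuz*); -zil when the stem ends in a vowel (*wati*, *erlu*).
Since the final sound of *denoh* is /h/ (a voiceless consonant), it takes -hus, giving *denohhus*.
*gadilaj*: final sound = /j/, a voiced consonant → -ili → *gadilajili*.
*zavu* — final sound /u/ (a vowel) → -zil → *zavuzil*.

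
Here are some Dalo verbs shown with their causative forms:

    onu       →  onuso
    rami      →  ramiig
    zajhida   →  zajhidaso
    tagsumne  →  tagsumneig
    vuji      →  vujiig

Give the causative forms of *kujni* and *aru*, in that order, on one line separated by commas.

The alternation tracks the last vowel of the stem — -ig when the last vowel of the stem is a front vowel (*rami*, *tagsumne*, *vuji*); -so when the last vowel of the stem is a back vowel (*onu*, *zajhida*).
The last vowel of *kujni* is /i/, which is a front vowel, so the suffix is -ig, giving *kujniig*.
Since the last vowel of *aru* is /u/ (a back vowel), it takes -so, giving *aruso*.

kujniig, aruso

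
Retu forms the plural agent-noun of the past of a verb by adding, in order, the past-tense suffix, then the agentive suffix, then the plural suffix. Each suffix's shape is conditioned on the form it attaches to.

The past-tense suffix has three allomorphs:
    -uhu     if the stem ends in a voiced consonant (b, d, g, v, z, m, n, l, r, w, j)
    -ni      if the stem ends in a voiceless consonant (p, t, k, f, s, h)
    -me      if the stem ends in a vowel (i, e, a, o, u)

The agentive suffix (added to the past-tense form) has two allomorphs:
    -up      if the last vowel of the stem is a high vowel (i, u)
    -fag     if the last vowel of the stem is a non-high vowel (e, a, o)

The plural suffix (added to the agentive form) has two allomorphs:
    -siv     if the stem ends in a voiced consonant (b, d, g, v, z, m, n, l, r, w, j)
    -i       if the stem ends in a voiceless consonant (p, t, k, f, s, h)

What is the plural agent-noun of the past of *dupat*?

*dupat* — final sound /t/ (a voiceless consonant) → -ni → *dupatni*.
The past-tense form *dupatni*: last vowel = /i/, a high vowel → -up → *dupatniup*.
The final consonant of the agentive form *dupatniup* is /p/, which is voiceless, so the plural suffix is -i, giving *dupatniupi*.

dupatniupi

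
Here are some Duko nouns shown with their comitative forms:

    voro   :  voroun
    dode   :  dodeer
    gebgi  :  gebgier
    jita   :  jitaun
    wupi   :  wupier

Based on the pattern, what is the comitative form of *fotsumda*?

fotsumdaun

The pattern is front/back vowel harmony: -er when the last vowel of the stem is a front vowel (*dode*, *gebgi*, *wupi*); -un when the last vowel of the stem is a back vowel (*voro*, *jita*).
Since the last vowel of *fotsumda* is /a/ (a back vowel), it takes -un, giving *fotsumdaun*.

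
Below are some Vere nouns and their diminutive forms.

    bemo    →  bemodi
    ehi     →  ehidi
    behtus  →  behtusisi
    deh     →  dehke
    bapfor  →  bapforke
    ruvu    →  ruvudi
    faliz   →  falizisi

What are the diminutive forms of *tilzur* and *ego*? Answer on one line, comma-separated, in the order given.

Looking at the final sound of each stem: -isi when the stem ends in a sibilant (*behtus*, *faliz*); -ke when the stem ends in a non-sibilant consonant (*deh*, *bapfor*); -di when the stem ends in a vowel (*bemo*, *ehi*, *ruvu*).
*tilzur*: final sound = /r/, a non-sibilant consonant → -ke → *tilzurke*.
The final sound of *ego* is /o/, which is a vowel, so the suffix is -di, giving *egodi*.

tilzurke, egodi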